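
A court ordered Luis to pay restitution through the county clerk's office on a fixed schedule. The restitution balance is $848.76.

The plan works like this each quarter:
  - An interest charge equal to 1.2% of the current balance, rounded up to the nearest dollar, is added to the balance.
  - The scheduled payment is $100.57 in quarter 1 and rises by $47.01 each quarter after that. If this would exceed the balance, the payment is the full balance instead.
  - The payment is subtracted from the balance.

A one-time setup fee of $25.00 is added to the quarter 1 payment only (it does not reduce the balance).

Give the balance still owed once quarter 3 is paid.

$435.02

Quarter 1: opening $848.76; interest $11.00 → $859.76; payment $100.57 (+ $25.00 fee); balance $759.19
Quarter 2: opening $759.19; interest $10.00 → $769.19; payment $147.58; balance $621.61
Quarter 3: opening $621.61; interest $8.00 → $629.61; payment $194.59; balance $435.02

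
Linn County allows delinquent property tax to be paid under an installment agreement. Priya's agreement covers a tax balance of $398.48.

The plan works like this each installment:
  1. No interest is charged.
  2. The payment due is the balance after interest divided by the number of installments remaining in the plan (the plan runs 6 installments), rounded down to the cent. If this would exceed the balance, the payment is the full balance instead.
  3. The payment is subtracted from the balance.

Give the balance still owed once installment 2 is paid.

Installment 1: opening $398.48; payment $66.41; balance $332.07
Installment 2: opening $332.07; payment $66.41; balance $265.66

$265.66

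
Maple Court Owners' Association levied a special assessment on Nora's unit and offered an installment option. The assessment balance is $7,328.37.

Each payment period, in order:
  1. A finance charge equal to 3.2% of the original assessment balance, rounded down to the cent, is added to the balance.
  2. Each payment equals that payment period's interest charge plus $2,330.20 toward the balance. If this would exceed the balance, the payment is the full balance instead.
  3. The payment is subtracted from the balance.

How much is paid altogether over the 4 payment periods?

$8,266.37

Payment period 1: $7,328.37 +$234.50 interest = $7,562.87; pay $2,564.70 → $4,998.17
Payment period 2: $4,998.17 +$234.50 interest = $5,232.67; pay $2,564.70 → $2,667.97
Payment period 3: $2,667.97 +$234.50 interest = $2,902.47; pay $2,564.70 → $337.77
Payment period 4: $337.77 +$234.50 interest = $572.27; pay $572.27 → $0.00
Total paid: $8,266.37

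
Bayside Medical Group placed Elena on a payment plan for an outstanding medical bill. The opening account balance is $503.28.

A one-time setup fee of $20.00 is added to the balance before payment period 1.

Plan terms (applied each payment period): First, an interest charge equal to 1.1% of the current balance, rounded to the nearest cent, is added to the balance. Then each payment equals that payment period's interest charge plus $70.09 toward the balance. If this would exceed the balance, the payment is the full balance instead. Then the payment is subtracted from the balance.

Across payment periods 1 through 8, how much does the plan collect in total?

$547.74

Payment period 1: opening $523.28; interest $5.76 → $529.04; payment $75.85; balance $453.19
Payment period 2: opening $453.19; interest $4.99 → $458.18; payment $75.08; balance $383.10
Payment period 3: opening $383.10; interest $4.21 → $387.31; payment $74.30; balance $313.01
Payment period 4: opening $313.01; interest $3.44 → $316.45; payment $73.53; balance $242.92
Payment period 5: opening $242.92; interest $2.67 → $245.59; payment $72.76; balance $172.83
Payment period 6: opening $172.83; interest $1.90 → $174.73; payment $71.99; balance $102.74
Payment period 7: opening $102.74; interest $1.13 → $103.87; payment $71.22; balance $32.65
Payment period 8: opening $32.65; interest $0.36 → $33.01; payment $33.01; balance $0.00
Total paid: $547.74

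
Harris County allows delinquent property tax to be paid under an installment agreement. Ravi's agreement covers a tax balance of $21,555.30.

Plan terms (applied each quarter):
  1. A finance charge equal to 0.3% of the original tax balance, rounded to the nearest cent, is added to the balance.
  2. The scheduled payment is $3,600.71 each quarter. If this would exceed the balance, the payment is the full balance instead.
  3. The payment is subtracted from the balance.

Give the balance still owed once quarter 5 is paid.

Quarter 1: opening $21,555.30; interest $64.67 → $21,619.97; payment $3,600.71; balance $18,019.26
Quarter 2: opening $18,019.26; interest $64.67 → $18,083.93; payment $3,600.71; balance $14,483.22
Quarter 3: opening $14,483.22; interest $64.67 → $14,547.89; payment $3,600.71; balance $10,947.18
Quarter 4: opening $10,947.18; interest $64.67 → $11,011.85; payment $3,600.71; balance $7,411.14
Quarter 5: opening $7,411.14; interest $64.67 → $7,475.81; payment $3,600.71; balance $3,875.10

$3,875.10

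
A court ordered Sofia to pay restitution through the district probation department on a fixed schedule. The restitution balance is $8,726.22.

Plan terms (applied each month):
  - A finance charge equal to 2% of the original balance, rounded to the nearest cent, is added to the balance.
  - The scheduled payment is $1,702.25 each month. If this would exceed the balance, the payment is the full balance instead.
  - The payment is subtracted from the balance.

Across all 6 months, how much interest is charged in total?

$1,047.12

Month 1: opening $8,726.22; interest $174.52 → $8,900.74; payment $1,702.25; balance $7,198.49
Month 2: opening $7,198.49; interest $174.52 → $7,373.01; payment $1,702.25; balance $5,670.76
Month 3: opening $5,670.76; interest $174.52 → $5,845.28; payment $1,702.25; balance $4,143.03
Month 4: opening $4,143.03; interest $174.52 → $4,317.55; payment $1,702.25; balance $2,615.30
Month 5: opening $2,615.30; interest $174.52 → $2,789.82; payment $1,702.25; balance $1,087.57
Month 6: opening $1,087.57; interest $174.52 → $1,262.09; payment $1,262.09; balance $0.00
Total interest: $174.52 + $174.52 + $174.52 + $174.52 + $174.52 + $174.52 = $1,047.12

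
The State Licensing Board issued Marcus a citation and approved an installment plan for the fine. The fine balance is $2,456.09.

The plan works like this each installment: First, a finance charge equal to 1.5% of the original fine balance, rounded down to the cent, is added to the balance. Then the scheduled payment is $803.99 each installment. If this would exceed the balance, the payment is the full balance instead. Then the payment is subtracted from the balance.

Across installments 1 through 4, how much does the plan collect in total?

Installment 1: $2,456.09 +$36.84 interest = $2,492.93; pay $803.99 → $1,688.94
Installment 2: $1,688.94 +$36.84 interest = $1,725.78; pay $803.99 → $921.79
Installment 3: $921.79 +$36.84 interest = $958.63; pay $803.99 → $154.64
Installment 4: $154.64 +$36.84 interest = $191.48; pay $191.48 → $0.00
Total paid: $2,603.45

$2,603.45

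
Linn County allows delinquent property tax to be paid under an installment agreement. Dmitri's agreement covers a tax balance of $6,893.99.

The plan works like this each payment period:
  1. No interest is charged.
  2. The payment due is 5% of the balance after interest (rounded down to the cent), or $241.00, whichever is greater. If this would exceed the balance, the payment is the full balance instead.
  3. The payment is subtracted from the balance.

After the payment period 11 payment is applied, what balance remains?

Payment period 1: $6,893.99 − $344.69 → $6,549.30
Payment period 2: $6,549.30 − $327.46 → $6,221.84
Payment period 3: $6,221.84 − $311.09 → $5,910.75
Payment period 4: $5,910.75 − $295.53 → $5,615.22
Payment period 5: $5,615.22 − $280.76 → $5,334.46
Payment period 6: $5,334.46 − $266.72 → $5,067.74
Payment period 7: $5,067.74 − $253.38 → $4,814.36
Payment period 8: $4,814.36 − $241.00 → $4,573.36
Payment period 9: $4,573.36 − $241.00 → $4,332.36
Payment period 10: $4,332.36 − $241.00 → $4,091.36
Payment period 11: $4,091.36 − $241.00 → $3,850.36

$3,850.36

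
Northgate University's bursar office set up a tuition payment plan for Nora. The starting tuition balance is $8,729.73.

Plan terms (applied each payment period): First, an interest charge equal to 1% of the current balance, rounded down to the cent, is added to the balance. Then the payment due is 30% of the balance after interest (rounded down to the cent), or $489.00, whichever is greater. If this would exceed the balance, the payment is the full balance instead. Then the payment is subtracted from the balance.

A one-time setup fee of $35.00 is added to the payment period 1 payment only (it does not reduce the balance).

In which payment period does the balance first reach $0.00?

# | Opening | Interest | Payment | Fee | End bal
1 | $8,729.73 | $87.29 | $2,645.10 | $35.00 | $6,171.92
2 | $6,171.92 | $61.71 | $1,870.08 | — | $4,363.55
3 | $4,363.55 | $43.63 | $1,322.15 | — | $3,085.03
4 | $3,085.03 | $30.85 | $934.76 | — | $2,181.12
5 | $2,181.12 | $21.81 | $660.87 | — | $1,542.06
6 | $1,542.06 | $15.42 | $489.00 | — | $1,068.48
7 | $1,068.48 | $10.68 | $489.00 | — | $590.16
8 | $590.16 | $5.90 | $489.00 | — | $107.06
9 | $107.06 | $1.07 | $108.13 | — | $0.00
Balance reaches $0.00 in payment period 9.

9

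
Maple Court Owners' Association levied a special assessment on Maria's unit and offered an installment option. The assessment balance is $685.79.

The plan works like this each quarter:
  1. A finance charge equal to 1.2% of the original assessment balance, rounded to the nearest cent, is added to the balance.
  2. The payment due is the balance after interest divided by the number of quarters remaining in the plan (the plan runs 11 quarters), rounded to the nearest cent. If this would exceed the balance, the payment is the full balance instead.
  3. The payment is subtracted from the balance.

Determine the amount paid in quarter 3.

$64.83

# | Opening | Interest | Payment | End bal
1 | $685.79 | $8.23 | $63.09 | $630.93
2 | $630.93 | $8.23 | $63.92 | $575.24
3 | $575.24 | $8.23 | $64.83 | $518.64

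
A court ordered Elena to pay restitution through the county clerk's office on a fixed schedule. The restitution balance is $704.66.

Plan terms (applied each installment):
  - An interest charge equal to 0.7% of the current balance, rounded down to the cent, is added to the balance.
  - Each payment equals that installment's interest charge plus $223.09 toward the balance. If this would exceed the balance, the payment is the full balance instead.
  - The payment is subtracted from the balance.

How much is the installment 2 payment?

Installment 1: opening $704.66; interest $4.93 → $709.59; payment $228.02; balance $481.57
Installment 2: opening $481.57; interest $3.37 → $484.94; payment $226.46; balance $258.48

$226.46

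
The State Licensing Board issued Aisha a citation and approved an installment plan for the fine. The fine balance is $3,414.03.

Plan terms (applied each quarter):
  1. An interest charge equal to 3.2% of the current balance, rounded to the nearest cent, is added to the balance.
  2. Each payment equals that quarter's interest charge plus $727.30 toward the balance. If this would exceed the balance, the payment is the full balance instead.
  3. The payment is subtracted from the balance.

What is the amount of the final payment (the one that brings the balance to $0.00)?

$520.98

Quarter 1: $3,414.03 +$109.25 interest = $3,523.28; pay $836.55 → $2,686.73
Quarter 2: $2,686.73 +$85.98 interest = $2,772.71; pay $813.28 → $1,959.43
Quarter 3: $1,959.43 +$62.70 interest = $2,022.13; pay $790.00 → $1,232.13
Quarter 4: $1,232.13 +$39.43 interest = $1,271.56; pay $766.73 → $504.83
Quarter 5: $504.83 +$16.15 interest = $520.98; pay $520.98 → $0.00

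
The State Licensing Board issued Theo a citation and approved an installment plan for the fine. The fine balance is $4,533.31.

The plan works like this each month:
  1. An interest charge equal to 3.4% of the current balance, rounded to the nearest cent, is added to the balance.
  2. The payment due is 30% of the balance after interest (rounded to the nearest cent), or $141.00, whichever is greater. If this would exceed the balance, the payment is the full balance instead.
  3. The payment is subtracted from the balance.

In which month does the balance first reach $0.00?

11

Month 1: opening $4,533.31; interest $154.13 → $4,687.44; payment $1,406.23; balance $3,281.21
Month 2: opening $3,281.21; interest $111.56 → $3,392.77; payment $1,017.83; balance $2,374.94
Month 3: opening $2,374.94; interest $80.75 → $2,455.69; payment $736.71; balance $1,718.98
Month 4: opening $1,718.98; interest $58.45 → $1,777.43; payment $533.23; balance $1,244.20
Month 5: opening $1,244.20; interest $42.30 → $1,286.50; payment $385.95; balance $900.55
Month 6: opening $900.55; interest $30.62 → $931.17; payment $279.35; balance $651.82
Month 7: opening $651.82; interest $22.16 → $673.98; payment $202.19; balance $471.79
Month 8: opening $471.79; interest $16.04 → $487.83; payment $146.35; balance $341.48
Month 9: opening $341.48; interest $11.61 → $353.09; payment $141.00; balance $212.09
Month 10: opening $212.09; interest $7.21 → $219.30; payment $141.00; balance $78.30
Month 11: opening $78.30; interest $2.66 → $80.96; payment $80.96; balance $0.00
Balance reaches $0.00 in month 11.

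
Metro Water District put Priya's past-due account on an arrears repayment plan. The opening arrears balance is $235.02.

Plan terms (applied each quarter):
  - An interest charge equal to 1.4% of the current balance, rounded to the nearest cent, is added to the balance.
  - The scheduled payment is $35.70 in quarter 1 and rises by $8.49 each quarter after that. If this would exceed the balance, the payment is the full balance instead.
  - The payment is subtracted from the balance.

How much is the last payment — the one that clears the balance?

$51.94

Quarter 1: $235.02 +$3.29 interest = $238.31; pay $35.70 → $202.61
Quarter 2: $202.61 +$2.84 interest = $205.45; pay $44.19 → $161.26
Quarter 3: $161.26 +$2.26 interest = $163.52; pay $52.68 → $110.84
Quarter 4: $110.84 +$1.55 interest = $112.39; pay $61.17 → $51.22
Quarter 5: $51.22 +$0.72 interest = $51.94; pay $51.94 → $0.00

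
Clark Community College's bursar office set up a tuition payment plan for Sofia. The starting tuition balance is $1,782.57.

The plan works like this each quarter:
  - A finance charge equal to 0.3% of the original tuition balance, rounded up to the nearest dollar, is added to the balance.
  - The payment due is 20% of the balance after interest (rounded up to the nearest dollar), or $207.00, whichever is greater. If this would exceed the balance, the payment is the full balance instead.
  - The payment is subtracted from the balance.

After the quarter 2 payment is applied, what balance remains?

Quarter 1: $1,782.57 +$6.00 interest = $1,788.57; pay $358.00 → $1,430.57
Quarter 2: $1,430.57 +$6.00 interest = $1,436.57; pay $288.00 → $1,148.57

$1,148.57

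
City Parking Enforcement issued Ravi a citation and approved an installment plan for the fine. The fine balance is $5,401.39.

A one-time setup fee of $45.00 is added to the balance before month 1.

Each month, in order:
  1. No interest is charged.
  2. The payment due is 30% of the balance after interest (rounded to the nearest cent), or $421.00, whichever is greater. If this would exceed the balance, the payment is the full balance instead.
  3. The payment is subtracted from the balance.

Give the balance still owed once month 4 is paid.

# | Opening | Payment | End bal
1 | $5,446.39 | $1,633.92 | $3,812.47
2 | $3,812.47 | $1,143.74 | $2,668.73
3 | $2,668.73 | $800.62 | $1,868.11
4 | $1,868.11 | $560.43 | $1,307.68

$1,307.68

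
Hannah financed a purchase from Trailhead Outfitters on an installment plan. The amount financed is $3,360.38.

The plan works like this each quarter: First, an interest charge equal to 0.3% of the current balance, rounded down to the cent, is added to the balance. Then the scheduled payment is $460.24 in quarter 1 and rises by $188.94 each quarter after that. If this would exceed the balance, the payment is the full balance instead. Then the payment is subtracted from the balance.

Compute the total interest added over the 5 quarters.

# | Opening | Interest | Payment | End bal
1 | $3,360.38 | $10.08 | $460.24 | $2,910.22
2 | $2,910.22 | $8.73 | $649.18 | $2,269.77
3 | $2,269.77 | $6.80 | $838.12 | $1,438.45
4 | $1,438.45 | $4.31 | $1,027.06 | $415.70
5 | $415.70 | $1.24 | $416.94 | $0.00
Total interest: $10.08 + $8.73 + $6.80 + $4.31 + $1.24 = $31.16

$31.16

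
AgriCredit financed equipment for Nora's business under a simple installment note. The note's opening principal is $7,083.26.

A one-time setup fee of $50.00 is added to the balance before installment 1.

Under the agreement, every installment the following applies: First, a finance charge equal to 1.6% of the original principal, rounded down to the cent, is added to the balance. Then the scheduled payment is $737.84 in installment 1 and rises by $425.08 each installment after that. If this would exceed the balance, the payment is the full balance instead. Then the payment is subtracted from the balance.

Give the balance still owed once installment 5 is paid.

$0.00

Installment 1: $7,133.26 +$113.33 interest = $7,246.59; pay $737.84 → $6,508.75
Installment 2: $6,508.75 +$113.33 interest = $6,622.08; pay $1,162.92 → $5,459.16
Installment 3: $5,459.16 +$113.33 interest = $5,572.49; pay $1,588.00 → $3,984.49
Installment 4: $3,984.49 +$113.33 interest = $4,097.82; pay $2,013.08 → $2,084.74
Installment 5: $2,084.74 +$113.33 interest = $2,198.07; pay $2,198.07 → $0.00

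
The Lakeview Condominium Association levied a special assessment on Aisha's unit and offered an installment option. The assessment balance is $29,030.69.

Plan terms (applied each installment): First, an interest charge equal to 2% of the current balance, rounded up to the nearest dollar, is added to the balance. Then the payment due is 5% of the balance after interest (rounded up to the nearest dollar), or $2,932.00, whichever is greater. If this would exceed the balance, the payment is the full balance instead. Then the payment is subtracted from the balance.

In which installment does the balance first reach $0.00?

12

Installment 1: opening $29,030.69; interest $581.00 → $29,611.69; payment $2,932.00; balance $26,679.69
Installment 2: opening $26,679.69; interest $534.00 → $27,213.69; payment $2,932.00; balance $24,281.69
Installment 3: opening $24,281.69; interest $486.00 → $24,767.69; payment $2,932.00; balance $21,835.69
Installment 4: opening $21,835.69; interest $437.00 → $22,272.69; payment $2,932.00; balance $19,340.69
Installment 5: opening $19,340.69; interest $387.00 → $19,727.69; payment $2,932.00; balance $16,795.69
Installment 6: opening $16,795.69; interest $336.00 → $17,131.69; payment $2,932.00; balance $14,199.69
Installment 7: opening $14,199.69; interest $284.00 → $14,483.69; payment $2,932.00; balance $11,551.69
Installment 8: opening $11,551.69; interest $232.00 → $11,783.69; payment $2,932.00; balance $8,851.69
Installment 9: opening $8,851.69; interest $178.00 → $9,029.69; payment $2,932.00; balance $6,097.69
Installment 10: opening $6,097.69; interest $122.00 → $6,219.69; payment $2,932.00; balance $3,287.69
Installment 11: opening $3,287.69; interest $66.00 → $3,353.69; payment $2,932.00; balance $421.69
Installment 12: opening $421.69; interest $9.00 → $430.69; payment $430.69; balance $0.00
Balance reaches $0.00 in installment 12.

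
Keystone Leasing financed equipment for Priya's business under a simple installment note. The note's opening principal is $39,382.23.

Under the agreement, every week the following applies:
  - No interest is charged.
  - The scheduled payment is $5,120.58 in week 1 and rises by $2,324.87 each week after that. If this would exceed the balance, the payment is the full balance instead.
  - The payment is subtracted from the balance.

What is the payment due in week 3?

$9,770.32

# | Opening | Payment | End bal
1 | $39,382.23 | $5,120.58 | $34,261.65
2 | $34,261.65 | $7,445.45 | $26,816.20
3 | $26,816.20 | $9,770.32 | $17,045.88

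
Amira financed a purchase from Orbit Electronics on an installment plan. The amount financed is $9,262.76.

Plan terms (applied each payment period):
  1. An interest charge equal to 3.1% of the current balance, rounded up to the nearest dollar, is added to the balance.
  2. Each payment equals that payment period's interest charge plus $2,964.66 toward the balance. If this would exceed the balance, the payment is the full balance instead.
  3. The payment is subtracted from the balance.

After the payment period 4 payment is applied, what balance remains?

Payment period 1: $9,262.76 +$288.00 interest = $9,550.76; pay $3,252.66 → $6,298.10
Payment period 2: $6,298.10 +$196.00 interest = $6,494.10; pay $3,160.66 → $3,333.44
Payment period 3: $3,333.44 +$104.00 interest = $3,437.44; pay $3,068.66 → $368.78
Payment period 4: $368.78 +$12.00 interest = $380.78; pay $380.78 → $0.00

$0.00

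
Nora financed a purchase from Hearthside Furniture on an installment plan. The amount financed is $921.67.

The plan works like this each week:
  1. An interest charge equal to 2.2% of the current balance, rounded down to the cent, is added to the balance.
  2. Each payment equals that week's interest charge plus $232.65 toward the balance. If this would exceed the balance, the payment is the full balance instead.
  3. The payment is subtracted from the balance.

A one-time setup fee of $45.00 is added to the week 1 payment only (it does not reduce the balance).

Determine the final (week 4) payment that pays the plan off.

$228.64

Week 1: opening $921.67; interest $20.27 → $941.94; payment $252.92 (+ $45.00 fee); balance $689.02
Week 2: opening $689.02; interest $15.15 → $704.17; payment $247.80; balance $456.37
Week 3: opening $456.37; interest $10.04 → $466.41; payment $242.69; balance $223.72
Week 4: opening $223.72; interest $4.92 → $228.64; payment $228.64; balance $0.00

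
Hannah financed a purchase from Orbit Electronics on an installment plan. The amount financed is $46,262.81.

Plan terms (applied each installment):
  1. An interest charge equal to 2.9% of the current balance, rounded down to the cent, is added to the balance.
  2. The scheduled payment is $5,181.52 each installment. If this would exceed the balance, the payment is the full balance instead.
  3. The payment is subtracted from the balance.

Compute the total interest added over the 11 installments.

$8,068.09

Installment 1: $46,262.81 +$1,341.62 interest = $47,604.43; pay $5,181.52 → $42,422.91
Installment 2: $42,422.91 +$1,230.26 interest = $43,653.17; pay $5,181.52 → $38,471.65
Installment 3: $38,471.65 +$1,115.67 interest = $39,587.32; pay $5,181.52 → $34,405.80
Installment 4: $34,405.80 +$997.76 interest = $35,403.56; pay $5,181.52 → $30,222.04
Installment 5: $30,222.04 +$876.43 interest = $31,098.47; pay $5,181.52 → $25,916.95
Installment 6: $25,916.95 +$751.59 interest = $26,668.54; pay $5,181.52 → $21,487.02
Installment 7: $21,487.02 +$623.12 interest = $22,110.14; pay $5,181.52 → $16,928.62
Installment 8: $16,928.62 +$490.92 interest = $17,419.54; pay $5,181.52 → $12,238.02
Installment 9: $12,238.02 +$354.90 interest = $12,592.92; pay $5,181.52 → $7,411.40
Installment 10: $7,411.40 +$214.93 interest = $7,626.33; pay $5,181.52 → $2,444.81
Installment 11: $2,444.81 +$70.89 interest = $2,515.70; pay $2,515.70 → $0.00
Total interest: $1,341.62 + $1,230.26 + $1,115.67 + $997.76 + $876.43 + $751.59 + $623.12 + $490.92 + $354.90 + $214.93 + $70.89 = $8,068.09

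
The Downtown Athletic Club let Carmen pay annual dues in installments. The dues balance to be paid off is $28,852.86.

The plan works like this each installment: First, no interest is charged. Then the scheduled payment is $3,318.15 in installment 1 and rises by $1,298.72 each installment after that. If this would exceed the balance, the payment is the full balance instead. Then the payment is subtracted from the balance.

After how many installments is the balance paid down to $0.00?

5

Installment 1: opening $28,852.86; payment $3,318.15; balance $25,534.71
Installment 2: opening $25,534.71; payment $4,616.87; balance $20,917.84
Installment 3: opening $20,917.84; payment $5,915.59; balance $15,002.25
Installment 4: opening $15,002.25; payment $7,214.31; balance $7,787.94
Installment 5: opening $7,787.94; payment $7,787.94; balance $0.00
Balance reaches $0.00 in installment 5.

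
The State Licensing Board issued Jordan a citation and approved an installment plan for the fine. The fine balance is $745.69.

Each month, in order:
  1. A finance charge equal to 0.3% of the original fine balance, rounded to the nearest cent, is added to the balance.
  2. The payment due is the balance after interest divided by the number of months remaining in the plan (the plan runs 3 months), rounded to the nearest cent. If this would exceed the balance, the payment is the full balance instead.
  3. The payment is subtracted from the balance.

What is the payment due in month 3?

Month 1: opening $745.69; interest $2.24 → $747.93; payment $249.31; balance $498.62
Month 2: opening $498.62; interest $2.24 → $500.86; payment $250.43; balance $250.43
Month 3: opening $250.43; interest $2.24 → $252.67; payment $252.67; balance $0.00

$252.67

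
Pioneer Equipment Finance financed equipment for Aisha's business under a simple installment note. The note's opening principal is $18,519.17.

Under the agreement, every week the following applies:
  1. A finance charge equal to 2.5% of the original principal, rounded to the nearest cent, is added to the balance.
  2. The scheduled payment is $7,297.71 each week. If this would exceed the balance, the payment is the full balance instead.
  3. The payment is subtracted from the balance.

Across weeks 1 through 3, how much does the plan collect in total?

Week 1: $18,519.17 +$462.98 interest = $18,982.15; pay $7,297.71 → $11,684.44
Week 2: $11,684.44 +$462.98 interest = $12,147.42; pay $7,297.71 → $4,849.71
Week 3: $4,849.71 +$462.98 interest = $5,312.69; pay $5,312.69 → $0.00
Total paid: $19,908.11

$19,908.11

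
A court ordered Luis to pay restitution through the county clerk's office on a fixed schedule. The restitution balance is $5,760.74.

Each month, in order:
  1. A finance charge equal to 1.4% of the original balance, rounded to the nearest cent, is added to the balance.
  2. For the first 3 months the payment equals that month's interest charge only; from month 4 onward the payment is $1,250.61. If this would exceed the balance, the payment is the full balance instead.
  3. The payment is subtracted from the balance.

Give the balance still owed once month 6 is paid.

Month 1: $5,760.74 +$80.65 interest = $5,841.39; pay $80.65 → $5,760.74
Month 2: $5,760.74 +$80.65 interest = $5,841.39; pay $80.65 → $5,760.74
Month 3: $5,760.74 +$80.65 interest = $5,841.39; pay $80.65 → $5,760.74
Month 4: $5,760.74 +$80.65 interest = $5,841.39; pay $1,250.61 → $4,590.78
Month 5: $4,590.78 +$80.65 interest = $4,671.43; pay $1,250.61 → $3,420.82
Month 6: $3,420.82 +$80.65 interest = $3,501.47; pay $1,250.61 → $2,250.86

$2,250.86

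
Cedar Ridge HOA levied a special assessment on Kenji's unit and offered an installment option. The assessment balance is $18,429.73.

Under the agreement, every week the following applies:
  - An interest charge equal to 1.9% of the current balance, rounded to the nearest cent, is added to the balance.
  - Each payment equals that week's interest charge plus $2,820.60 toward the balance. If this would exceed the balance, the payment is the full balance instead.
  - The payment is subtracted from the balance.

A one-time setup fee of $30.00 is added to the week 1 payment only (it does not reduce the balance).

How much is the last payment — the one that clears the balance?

$1,534.75

Week 1: $18,429.73 +$350.16 interest = $18,779.89; pay $3,170.76 (+ $30.00 fee) → $15,609.13
Week 2: $15,609.13 +$296.57 interest = $15,905.70; pay $3,117.17 → $12,788.53
Week 3: $12,788.53 +$242.98 interest = $13,031.51; pay $3,063.58 → $9,967.93
Week 4: $9,967.93 +$189.39 interest = $10,157.32; pay $3,009.99 → $7,147.33
Week 5: $7,147.33 +$135.80 interest = $7,283.13; pay $2,956.40 → $4,326.73
Week 6: $4,326.73 +$82.21 interest = $4,408.94; pay $2,902.81 → $1,506.13
Week 7: $1,506.13 +$28.62 interest = $1,534.75; pay $1,534.75 → $0.00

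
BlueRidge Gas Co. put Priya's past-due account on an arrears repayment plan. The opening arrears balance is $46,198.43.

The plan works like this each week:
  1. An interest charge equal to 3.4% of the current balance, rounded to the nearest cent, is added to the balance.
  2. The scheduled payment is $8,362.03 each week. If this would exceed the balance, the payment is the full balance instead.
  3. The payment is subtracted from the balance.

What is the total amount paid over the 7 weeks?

$52,060.38

Week 1: $46,198.43 +$1,570.75 interest = $47,769.18; pay $8,362.03 → $39,407.15
Week 2: $39,407.15 +$1,339.84 interest = $40,746.99; pay $8,362.03 → $32,384.96
Week 3: $32,384.96 +$1,101.09 interest = $33,486.05; pay $8,362.03 → $25,124.02
Week 4: $25,124.02 +$854.22 interest = $25,978.24; pay $8,362.03 → $17,616.21
Week 5: $17,616.21 +$598.95 interest = $18,215.16; pay $8,362.03 → $9,853.13
Week 6: $9,853.13 +$335.01 interest = $10,188.14; pay $8,362.03 → $1,826.11
Week 7: $1,826.11 +$62.09 interest = $1,888.20; pay $1,888.20 → $0.00
Total paid: $52,060.38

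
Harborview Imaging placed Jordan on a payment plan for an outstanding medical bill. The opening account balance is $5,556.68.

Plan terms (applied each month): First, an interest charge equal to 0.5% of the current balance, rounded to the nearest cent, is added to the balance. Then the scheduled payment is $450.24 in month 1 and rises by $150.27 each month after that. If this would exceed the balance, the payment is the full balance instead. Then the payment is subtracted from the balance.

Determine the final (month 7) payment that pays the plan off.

$724.51

# | Opening | Interest | Payment | End bal
1 | $5,556.68 | $27.78 | $450.24 | $5,134.22
2 | $5,134.22 | $25.67 | $600.51 | $4,559.38
3 | $4,559.38 | $22.80 | $750.78 | $3,831.40
4 | $3,831.40 | $19.16 | $901.05 | $2,949.51
5 | $2,949.51 | $14.75 | $1,051.32 | $1,912.94
6 | $1,912.94 | $9.56 | $1,201.59 | $720.91
7 | $720.91 | $3.60 | $724.51 | $0.00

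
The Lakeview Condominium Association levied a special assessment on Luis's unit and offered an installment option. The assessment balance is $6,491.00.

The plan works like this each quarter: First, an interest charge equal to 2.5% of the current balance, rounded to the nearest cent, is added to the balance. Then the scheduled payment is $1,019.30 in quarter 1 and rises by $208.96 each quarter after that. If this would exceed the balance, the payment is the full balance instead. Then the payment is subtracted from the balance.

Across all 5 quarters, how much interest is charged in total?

$538.81

Quarter 1: opening $6,491.00; interest $162.28 → $6,653.28; payment $1,019.30; balance $5,633.98
Quarter 2: opening $5,633.98; interest $140.85 → $5,774.83; payment $1,228.26; balance $4,546.57
Quarter 3: opening $4,546.57; interest $113.66 → $4,660.23; payment $1,437.22; balance $3,223.01
Quarter 4: opening $3,223.01; interest $80.58 → $3,303.59; payment $1,646.18; balance $1,657.41
Quarter 5: opening $1,657.41; interest $41.44 → $1,698.85; payment $1,698.85; balance $0.00
Total interest: $162.28 + $140.85 + $113.66 + $80.58 + $41.44 = $538.81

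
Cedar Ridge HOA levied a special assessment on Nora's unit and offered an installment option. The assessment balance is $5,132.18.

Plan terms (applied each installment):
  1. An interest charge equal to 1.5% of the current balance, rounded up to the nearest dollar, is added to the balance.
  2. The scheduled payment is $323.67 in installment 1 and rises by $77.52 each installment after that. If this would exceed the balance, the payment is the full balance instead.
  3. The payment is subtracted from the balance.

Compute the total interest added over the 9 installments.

$460.00

Installment 1: $5,132.18 +$77.00 interest = $5,209.18; pay $323.67 → $4,885.51
Installment 2: $4,885.51 +$74.00 interest = $4,959.51; pay $401.19 → $4,558.32
Installment 3: $4,558.32 +$69.00 interest = $4,627.32; pay $478.71 → $4,148.61
Installment 4: $4,148.61 +$63.00 interest = $4,211.61; pay $556.23 → $3,655.38
Installment 5: $3,655.38 +$55.00 interest = $3,710.38; pay $633.75 → $3,076.63
Installment 6: $3,076.63 +$47.00 interest = $3,123.63; pay $711.27 → $2,412.36
Installment 7: $2,412.36 +$37.00 interest = $2,449.36; pay $788.79 → $1,660.57
Installment 8: $1,660.57 +$25.00 interest = $1,685.57; pay $866.31 → $819.26
Installment 9: $819.26 +$13.00 interest = $832.26; pay $832.26 → $0.00
Total interest: $77.00 + $74.00 + $69.00 + $63.00 + $55.00 + $47.00 + $37.00 + $25.00 + $13.00 = $460.00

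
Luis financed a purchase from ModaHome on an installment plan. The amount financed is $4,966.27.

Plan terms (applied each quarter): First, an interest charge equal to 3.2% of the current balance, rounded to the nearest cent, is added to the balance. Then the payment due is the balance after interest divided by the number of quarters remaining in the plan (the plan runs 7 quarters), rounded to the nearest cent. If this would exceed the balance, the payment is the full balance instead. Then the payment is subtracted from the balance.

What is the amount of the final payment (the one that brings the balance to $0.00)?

$884.49

# | Opening | Interest | Payment | End bal
1 | $4,966.27 | $158.92 | $732.17 | $4,393.02
2 | $4,393.02 | $140.58 | $755.60 | $3,778.00
3 | $3,778.00 | $120.90 | $779.78 | $3,119.12
4 | $3,119.12 | $99.81 | $804.73 | $2,414.20
5 | $2,414.20 | $77.25 | $830.48 | $1,660.97
6 | $1,660.97 | $53.15 | $857.06 | $857.06
7 | $857.06 | $27.43 | $884.49 | $0.00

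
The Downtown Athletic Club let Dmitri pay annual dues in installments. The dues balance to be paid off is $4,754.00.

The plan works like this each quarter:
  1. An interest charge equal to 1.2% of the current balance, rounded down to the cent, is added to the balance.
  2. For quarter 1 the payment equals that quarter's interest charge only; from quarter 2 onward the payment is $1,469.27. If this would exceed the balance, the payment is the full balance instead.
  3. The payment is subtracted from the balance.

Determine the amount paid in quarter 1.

$57.04

Quarter 1: $4,754.00 +$57.04 interest = $4,811.04; pay $57.04 → $4,754.00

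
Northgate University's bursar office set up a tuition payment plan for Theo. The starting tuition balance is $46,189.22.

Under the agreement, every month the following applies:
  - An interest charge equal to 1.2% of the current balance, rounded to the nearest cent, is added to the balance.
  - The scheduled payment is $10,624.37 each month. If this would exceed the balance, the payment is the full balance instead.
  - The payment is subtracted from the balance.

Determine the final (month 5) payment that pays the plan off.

$5,240.10

# | Opening | Interest | Payment | End bal
1 | $46,189.22 | $554.27 | $10,624.37 | $36,119.12
2 | $36,119.12 | $433.43 | $10,624.37 | $25,928.18
3 | $25,928.18 | $311.14 | $10,624.37 | $15,614.95
4 | $15,614.95 | $187.38 | $10,624.37 | $5,177.96
5 | $5,177.96 | $62.14 | $5,240.10 | $0.00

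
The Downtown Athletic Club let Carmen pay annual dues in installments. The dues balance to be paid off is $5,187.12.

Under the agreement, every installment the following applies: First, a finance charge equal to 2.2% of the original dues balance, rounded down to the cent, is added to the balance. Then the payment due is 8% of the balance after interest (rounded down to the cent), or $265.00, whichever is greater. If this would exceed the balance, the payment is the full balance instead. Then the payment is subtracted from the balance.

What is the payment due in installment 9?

# | Opening | Interest | Payment | End bal
1 | $5,187.12 | $114.11 | $424.09 | $4,877.14
2 | $4,877.14 | $114.11 | $399.30 | $4,591.95
3 | $4,591.95 | $114.11 | $376.48 | $4,329.58
4 | $4,329.58 | $114.11 | $355.49 | $4,088.20
5 | $4,088.20 | $114.11 | $336.18 | $3,866.13
6 | $3,866.13 | $114.11 | $318.41 | $3,661.83
7 | $3,661.83 | $114.11 | $302.07 | $3,473.87
8 | $3,473.87 | $114.11 | $287.03 | $3,300.95
9 | $3,300.95 | $114.11 | $273.20 | $3,141.86

$273.20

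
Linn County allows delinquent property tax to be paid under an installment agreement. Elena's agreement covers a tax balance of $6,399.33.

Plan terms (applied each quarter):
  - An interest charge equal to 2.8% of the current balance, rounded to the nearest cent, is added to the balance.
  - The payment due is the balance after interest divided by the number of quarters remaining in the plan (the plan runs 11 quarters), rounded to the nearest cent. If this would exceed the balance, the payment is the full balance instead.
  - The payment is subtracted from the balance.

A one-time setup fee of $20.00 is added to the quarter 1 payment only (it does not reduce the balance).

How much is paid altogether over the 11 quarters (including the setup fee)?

Quarter 1: opening $6,399.33; interest $179.18 → $6,578.51; payment $598.05 (+ $20.00 fee); balance $5,980.46
Quarter 2: opening $5,980.46; interest $167.45 → $6,147.91; payment $614.79; balance $5,533.12
Quarter 3: opening $5,533.12; interest $154.93 → $5,688.05; payment $632.01; balance $5,056.04
Quarter 4: opening $5,056.04; interest $141.57 → $5,197.61; payment $649.70; balance $4,547.91
Quarter 5: opening $4,547.91; interest $127.34 → $4,675.25; payment $667.89; balance $4,007.36
Quarter 6: opening $4,007.36; interest $112.21 → $4,119.57; payment $686.60; balance $3,432.97
Quarter 7: opening $3,432.97; interest $96.12 → $3,529.09; payment $705.82; balance $2,823.27
Quarter 8: opening $2,823.27; interest $79.05 → $2,902.32; payment $725.58; balance $2,176.74
Quarter 9: opening $2,176.74; interest $60.95 → $2,237.69; payment $745.90; balance $1,491.79
Quarter 10: opening $1,491.79; interest $41.77 → $1,533.56; payment $766.78; balance $766.78
Quarter 11: opening $766.78; interest $21.47 → $788.25; payment $788.25; balance $0.00
Total paid: $7,601.37

$7,601.37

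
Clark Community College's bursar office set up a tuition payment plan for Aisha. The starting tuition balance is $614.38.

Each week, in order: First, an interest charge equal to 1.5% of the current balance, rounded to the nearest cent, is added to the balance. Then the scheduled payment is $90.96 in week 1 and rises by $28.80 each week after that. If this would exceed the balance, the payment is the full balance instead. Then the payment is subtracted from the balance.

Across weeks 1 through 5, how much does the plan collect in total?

# | Opening | Interest | Payment | End bal
1 | $614.38 | $9.22 | $90.96 | $532.64
2 | $532.64 | $7.99 | $119.76 | $420.87
3 | $420.87 | $6.31 | $148.56 | $278.62
4 | $278.62 | $4.18 | $177.36 | $105.44
5 | $105.44 | $1.58 | $107.02 | $0.00
Total paid: $643.66

$643.66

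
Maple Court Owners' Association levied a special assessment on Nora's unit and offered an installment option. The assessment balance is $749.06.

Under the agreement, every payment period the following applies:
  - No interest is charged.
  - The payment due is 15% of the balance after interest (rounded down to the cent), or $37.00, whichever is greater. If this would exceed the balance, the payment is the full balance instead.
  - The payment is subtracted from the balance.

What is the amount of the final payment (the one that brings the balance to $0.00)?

Payment period 1: $749.06 − $112.35 → $636.71
Payment period 2: $636.71 − $95.50 → $541.21
Payment period 3: $541.21 − $81.18 → $460.03
Payment period 4: $460.03 − $69.00 → $391.03
Payment period 5: $391.03 − $58.65 → $332.38
Payment period 6: $332.38 − $49.85 → $282.53
Payment period 7: $282.53 − $42.37 → $240.16
Payment period 8: $240.16 − $37.00 → $203.16
Payment period 9: $203.16 − $37.00 → $166.16
Payment period 10: $166.16 − $37.00 → $129.16
Payment period 11: $129.16 − $37.00 → $92.16
Payment period 12: $92.16 − $37.00 → $55.16
Payment period 13: $55.16 − $37.00 → $18.16
Payment period 14: $18.16 − $18.16 → $0.00

$18.16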